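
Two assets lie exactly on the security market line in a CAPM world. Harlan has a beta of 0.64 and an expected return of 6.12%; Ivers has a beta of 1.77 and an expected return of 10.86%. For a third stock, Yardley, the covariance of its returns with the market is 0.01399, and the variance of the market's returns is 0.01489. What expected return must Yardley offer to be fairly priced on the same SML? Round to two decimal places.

MRP = (10.86% − 6.12%) / (1.77 − 0.64) = 4.1947%
R_f = 6.12% − 0.64 × 4.1947% = 3.4354%
β_Yardley = Cov / Var(R_m) = 0.01399 / 0.01489 = 0.9396
E(R_Yardley) = R_f + β × MRP = 3.4354% + 0.9396 × 4.1947% = 7.38%

7.38%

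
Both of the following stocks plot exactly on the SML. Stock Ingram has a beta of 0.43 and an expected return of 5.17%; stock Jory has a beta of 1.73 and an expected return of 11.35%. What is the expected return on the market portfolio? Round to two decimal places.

Both satisfy E(R) = R_f + β·MRP, so the slope of the SML is
MRP = (11.35% − 5.17%) / (1.73 − 0.43) = 6.18% / 1.30 = 4.7538%
R_f = E(R_Ingram) − β_Ingram·MRP = 5.17% − 0.43 × 4.7538% = 3.1259%
E(R_m) = R_f + MRP = 3.1259% + 4.7538% = 7.88%

7.88%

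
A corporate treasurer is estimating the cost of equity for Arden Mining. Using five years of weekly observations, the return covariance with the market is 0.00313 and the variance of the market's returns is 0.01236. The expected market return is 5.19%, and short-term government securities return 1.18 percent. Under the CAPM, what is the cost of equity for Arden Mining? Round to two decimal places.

2.20%

β = Cov(R_i, R_m) / Var(R_m) = 0.00313 / 0.01236 = 0.2532
MRP = 5.19% − 1.18% = 4.01%
E(R) = R_f + β × MRP = 1.18% + 0.2532 × 4.01% = 2.20%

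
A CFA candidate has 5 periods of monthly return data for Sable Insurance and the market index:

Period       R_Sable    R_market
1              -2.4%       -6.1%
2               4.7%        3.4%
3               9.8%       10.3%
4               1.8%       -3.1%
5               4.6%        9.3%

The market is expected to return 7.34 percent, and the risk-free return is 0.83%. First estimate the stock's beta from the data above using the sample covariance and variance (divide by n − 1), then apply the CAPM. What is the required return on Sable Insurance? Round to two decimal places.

Mean R_i = (-2.4 + 4.7 + 9.8 + 1.8 + 4.6) / 5 = 3.7000%
Mean R_m = (-6.1 + 3.4 + 10.3 − 3.1 + 9.3) / 5 = 2.7600%
Σ(R_i − R̄_i)(R_m − R̄_m) = 117.7000  ⇒  Cov = 117.7000 / 4 = 29.4250
Σ(R_m − R̄_m)² = 212.8720  ⇒  Var(R_m) = 212.8720 / 4 = 53.2180
β = Cov / Var(R_m) = 29.4250 / 53.2180 = 0.5529
MRP = 7.34% − 0.83% = 6.51%
E(R) = R_f + β × MRP = 0.83% + 0.5529 × 6.51% = 4.43%

4.43%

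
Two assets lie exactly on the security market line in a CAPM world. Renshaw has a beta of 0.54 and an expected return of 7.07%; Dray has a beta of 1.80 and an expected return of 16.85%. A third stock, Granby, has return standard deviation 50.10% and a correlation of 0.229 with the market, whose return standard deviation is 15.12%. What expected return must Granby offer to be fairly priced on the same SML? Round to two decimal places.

8.77%

MRP = (16.85% − 7.07%) / (1.80 − 0.54) = 7.7619%
R_f = 7.07% − 0.54 × 7.7619% = 2.8786%
β_Granby = ρ·σ_i/σ_m = 0.229 × 50.10 / 15.12 = 0.7588
E(R_Granby) = R_f + β × MRP = 2.8786% + 0.7588 × 7.7619% = 8.77%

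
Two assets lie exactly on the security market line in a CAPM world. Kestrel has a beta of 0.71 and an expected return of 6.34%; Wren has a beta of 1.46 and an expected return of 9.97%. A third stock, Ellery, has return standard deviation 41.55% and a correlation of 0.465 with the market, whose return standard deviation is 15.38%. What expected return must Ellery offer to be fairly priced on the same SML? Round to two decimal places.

MRP = (9.97% − 6.34%) / (1.46 − 0.71) = 4.8400%
R_f = 6.34% − 0.71 × 4.8400% = 2.9036%
β_Ellery = ρ·σ_i/σ_m = 0.465 × 41.55 / 15.38 = 1.2562
E(R_Ellery) = R_f + β × MRP = 2.9036% + 1.2562 × 4.8400% = 8.98%

8.98%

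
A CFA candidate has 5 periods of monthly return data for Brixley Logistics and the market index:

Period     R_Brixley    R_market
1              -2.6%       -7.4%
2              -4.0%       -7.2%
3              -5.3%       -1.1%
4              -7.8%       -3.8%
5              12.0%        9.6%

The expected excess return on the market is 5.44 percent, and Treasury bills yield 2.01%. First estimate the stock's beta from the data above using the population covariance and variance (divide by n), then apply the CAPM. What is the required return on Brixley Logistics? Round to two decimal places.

Mean R_i = (-2.6 − 4.0 − 5.3 − 7.8 + 12.0) / 5 = -1.5400%
Mean R_m = (-7.4 − 7.2 − 1.1 − 3.8 + 9.6) / 5 = -1.9800%
Σ(R_i − R̄_i)(R_m − R̄_m) = 183.4640  ⇒  Cov = 183.4640 / 5 = 36.6928
Σ(R_m − R̄_m)² = 194.8080  ⇒  Var(R_m) = 194.8080 / 5 = 38.9616
β = Cov / Var(R_m) = 36.6928 / 38.9616 = 0.9418
E(R) = R_f + β × MRP = 2.01% + 0.9418 × 5.44% = 7.13%

7.13%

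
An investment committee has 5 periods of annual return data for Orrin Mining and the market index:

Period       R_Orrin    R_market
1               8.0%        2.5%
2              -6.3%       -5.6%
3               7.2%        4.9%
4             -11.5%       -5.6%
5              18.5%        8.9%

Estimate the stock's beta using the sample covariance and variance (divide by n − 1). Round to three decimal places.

1.817

Mean R_i = (8.0 − 6.3 + 7.2 − 11.5 + 18.5) / 5 = 3.1800%
Mean R_m = (2.5 − 5.6 + 4.9 − 5.6 + 8.9) / 5 = 1.0200%
Σ(R_i − R̄_i)(R_m − R̄_m) = 303.3920  ⇒  Cov = 303.3920 / 4 = 75.8480
Σ(R_m − R̄_m)² = 166.9880  ⇒  Var(R_m) = 166.9880 / 4 = 41.7470
β = Cov / Var(R_m) = 75.8480 / 41.7470 = 1.8168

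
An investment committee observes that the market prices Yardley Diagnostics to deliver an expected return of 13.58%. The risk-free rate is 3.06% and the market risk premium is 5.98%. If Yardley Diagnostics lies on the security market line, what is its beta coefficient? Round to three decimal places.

1.759

β = (E(R) − R_f) / MRP = (13.58% − 3.06%) / 5.98% = 10.52% / 5.98% = 1.759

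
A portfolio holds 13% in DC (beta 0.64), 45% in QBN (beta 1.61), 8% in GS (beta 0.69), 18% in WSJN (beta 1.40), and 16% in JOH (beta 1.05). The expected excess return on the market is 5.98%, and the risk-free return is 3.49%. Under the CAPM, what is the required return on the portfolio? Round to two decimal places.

11.16%

β_P = Σ w_i β_i = 0.13×0.64 + 0.45×1.61 + 0.08×0.69 + 0.18×1.40 + 0.16×1.05 = 1.2829
E(R_P) = R_f + β_P × MRP = 3.49% + 1.2829 × 5.98% = 11.16%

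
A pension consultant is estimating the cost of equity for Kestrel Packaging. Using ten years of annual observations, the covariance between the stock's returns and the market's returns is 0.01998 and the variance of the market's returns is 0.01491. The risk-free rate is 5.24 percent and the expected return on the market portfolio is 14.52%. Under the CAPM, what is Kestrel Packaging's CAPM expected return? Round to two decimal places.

β = Cov(R_i, R_m) / Var(R_m) = 0.01998 / 0.01491 = 1.3400
MRP = 14.52% − 5.24% = 9.28%
E(R) = R_f + β × MRP = 5.24% + 1.3400 × 9.28% = 17.68%

17.68%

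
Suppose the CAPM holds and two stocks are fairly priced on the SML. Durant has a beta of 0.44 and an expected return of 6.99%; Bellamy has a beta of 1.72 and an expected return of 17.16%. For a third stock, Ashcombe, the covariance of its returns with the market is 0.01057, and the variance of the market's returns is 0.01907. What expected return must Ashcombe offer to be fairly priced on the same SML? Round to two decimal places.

7.90%

MRP = (17.16% − 6.99%) / (1.72 − 0.44) = 7.9453%
R_f = 6.99% − 0.44 × 7.9453% = 3.4941%
β_Ashcombe = Cov / Var(R_m) = 0.01057 / 0.01907 = 0.5543
E(R_Ashcombe) = R_f + β × MRP = 3.4941% + 0.5543 × 7.9453% = 7.90%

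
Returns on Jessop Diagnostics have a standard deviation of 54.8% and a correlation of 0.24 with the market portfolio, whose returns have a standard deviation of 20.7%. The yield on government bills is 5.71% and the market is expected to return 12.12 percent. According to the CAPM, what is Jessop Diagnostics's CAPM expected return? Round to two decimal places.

β = ρ × σ_i / σ_m = 0.24 × 54.8% / 20.7% = 0.6354
MRP = 12.12% − 5.71% = 6.41%
E(R) = 5.71% + 0.6354 × 6.41% = 9.78%

9.78%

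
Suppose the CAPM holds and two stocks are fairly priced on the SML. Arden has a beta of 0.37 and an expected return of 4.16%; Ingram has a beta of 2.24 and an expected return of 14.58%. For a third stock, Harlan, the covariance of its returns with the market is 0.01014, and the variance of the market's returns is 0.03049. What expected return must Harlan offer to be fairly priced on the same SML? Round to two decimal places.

MRP = (14.58% − 4.16%) / (2.24 − 0.37) = 5.5722%
R_f = 4.16% − 0.37 × 5.5722% = 2.0983%
β_Harlan = Cov / Var(R_m) = 0.01014 / 0.03049 = 0.3326
E(R_Harlan) = R_f + β × MRP = 2.0983% + 0.3326 × 5.5722% = 3.95%

3.95%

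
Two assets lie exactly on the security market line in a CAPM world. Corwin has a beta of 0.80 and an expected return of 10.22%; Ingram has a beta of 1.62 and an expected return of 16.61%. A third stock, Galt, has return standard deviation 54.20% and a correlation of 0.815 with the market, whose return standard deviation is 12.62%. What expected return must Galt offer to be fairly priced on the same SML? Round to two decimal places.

31.26%

MRP = (16.61% − 10.22%) / (1.62 − 0.80) = 7.7927%
R_f = 10.22% − 0.80 × 7.7927% = 3.9858%
β_Galt = ρ·σ_i/σ_m = 0.815 × 54.20 / 12.62 = 3.5002
E(R_Galt) = R_f + β × MRP = 3.9858% + 3.5002 × 7.7927% = 31.26%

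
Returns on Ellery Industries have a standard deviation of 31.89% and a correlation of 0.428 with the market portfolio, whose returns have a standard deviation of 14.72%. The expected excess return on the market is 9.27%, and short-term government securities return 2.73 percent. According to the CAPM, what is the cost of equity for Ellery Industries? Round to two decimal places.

11.33%

β = ρ × σ_i / σ_m = 0.428 × 31.89% / 14.72% = 0.9272
E(R) = 2.73% + 0.9272 × 9.27% = 11.33%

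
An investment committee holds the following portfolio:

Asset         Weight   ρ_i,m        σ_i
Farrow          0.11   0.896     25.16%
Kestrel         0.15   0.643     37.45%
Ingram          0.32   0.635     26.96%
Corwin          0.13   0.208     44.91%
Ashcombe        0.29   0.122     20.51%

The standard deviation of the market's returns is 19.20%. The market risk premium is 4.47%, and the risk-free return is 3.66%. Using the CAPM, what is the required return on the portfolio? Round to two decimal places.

6.81%

β_Farrow = 0.896 × 25.16% / 19.20% = 1.1741
β_Kestrel = 0.643 × 37.45% / 19.20% = 1.2542
β_Ingram = 0.635 × 26.96% / 19.20% = 0.8916
β_Corwin = 0.208 × 44.91% / 19.20% = 0.4865
β_Ashcombe = 0.122 × 20.51% / 19.20% = 0.1303
β_P = Σ w_i β_i = 0.11×1.1741 + 0.15×1.2542 + 0.32×0.8916 + 0.13×0.4865 + 0.29×0.1303 = 0.7036
E(R_P) = R_f + β_P × MRP = 3.66% + 0.7036 × 4.47% = 6.81%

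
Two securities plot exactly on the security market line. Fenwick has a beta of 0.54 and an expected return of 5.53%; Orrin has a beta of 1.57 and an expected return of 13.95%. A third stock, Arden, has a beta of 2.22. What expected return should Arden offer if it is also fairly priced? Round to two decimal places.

19.26%

MRP (SML slope) = (13.95% − 5.53%) / (1.57 − 0.54) = 8.42% / 1.03 = 8.1748%
R_f (intercept) = 5.53% − 0.54 × 8.1748% = 1.1156%
E(R_Arden) = R_f + β × MRP = 1.1156% + 2.22 × 8.1748% = 19.26%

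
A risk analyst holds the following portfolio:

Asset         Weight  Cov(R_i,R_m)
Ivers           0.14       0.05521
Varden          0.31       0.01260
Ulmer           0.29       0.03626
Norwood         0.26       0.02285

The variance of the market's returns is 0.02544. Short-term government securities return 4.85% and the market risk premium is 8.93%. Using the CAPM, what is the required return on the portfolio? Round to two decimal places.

14.71%

β_Ivers = 0.05521 / 0.02544 = 2.1702
β_Varden = 0.01260 / 0.02544 = 0.4953
β_Ulmer = 0.03626 / 0.02544 = 1.4253
β_Norwood = 0.02285 / 0.02544 = 0.8982
β_P = Σ w_i β_i = 0.14×2.1702 + 0.31×0.4953 + 0.29×1.4253 + 0.26×0.8982 = 1.1042
E(R_P) = R_f + β_P × MRP = 4.85% + 1.1042 × 8.93% = 14.71%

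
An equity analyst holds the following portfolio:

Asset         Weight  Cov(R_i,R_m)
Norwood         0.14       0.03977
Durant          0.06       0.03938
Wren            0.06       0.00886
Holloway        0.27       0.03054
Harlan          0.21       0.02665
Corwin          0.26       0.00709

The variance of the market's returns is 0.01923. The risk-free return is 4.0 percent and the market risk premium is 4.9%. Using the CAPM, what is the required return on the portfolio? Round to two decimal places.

10.15%

β_Norwood = 0.03977 / 0.01923 = 2.0681
β_Durant = 0.03938 / 0.01923 = 2.0478
β_Wren = 0.00886 / 0.01923 = 0.4607
β_Holloway = 0.03054 / 0.01923 = 1.5881
β_Harlan = 0.02665 / 0.01923 = 1.3859
β_Corwin = 0.00709 / 0.01923 = 0.3687
β_P = Σ w_i β_i = 0.14×2.0681 + 0.06×2.0478 + 0.06×0.4607 + 0.27×1.5881 + 0.21×1.3859 + 0.26×0.3687 = 1.2557
E(R_P) = R_f + β_P × MRP = 4.0% + 1.2557 × 4.9% = 10.15%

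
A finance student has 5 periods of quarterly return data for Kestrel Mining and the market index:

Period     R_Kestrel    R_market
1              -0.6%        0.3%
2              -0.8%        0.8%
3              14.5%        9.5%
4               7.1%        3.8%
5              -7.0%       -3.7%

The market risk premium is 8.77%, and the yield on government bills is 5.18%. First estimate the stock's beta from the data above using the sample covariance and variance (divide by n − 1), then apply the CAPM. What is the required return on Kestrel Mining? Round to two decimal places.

19.91%

Mean R_i = (-0.6 − 0.8 + 14.5 + 7.1 − 7.0) / 5 = 2.6400%
Mean R_m = (0.3 + 0.8 + 9.5 + 3.8 − 3.7) / 5 = 2.1400%
Σ(R_i − R̄_i)(R_m − R̄_m) = 161.5620  ⇒  Cov = 161.5620 / 4 = 40.3905
Σ(R_m − R̄_m)² = 96.2120  ⇒  Var(R_m) = 96.2120 / 4 = 24.0530
β = Cov / Var(R_m) = 40.3905 / 24.0530 = 1.6792
E(R) = R_f + β × MRP = 5.18% + 1.6792 × 8.77% = 19.91%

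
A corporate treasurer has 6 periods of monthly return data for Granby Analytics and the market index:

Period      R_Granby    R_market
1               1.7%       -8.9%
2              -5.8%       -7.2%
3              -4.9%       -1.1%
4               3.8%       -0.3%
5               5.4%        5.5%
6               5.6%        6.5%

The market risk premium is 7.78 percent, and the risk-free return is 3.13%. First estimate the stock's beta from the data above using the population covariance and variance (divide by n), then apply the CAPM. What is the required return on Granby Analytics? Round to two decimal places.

7.11%

Mean R_i = (1.7 − 5.8 − 4.9 + 3.8 + 5.4 + 5.6) / 6 = 0.9667%
Mean R_m = (-8.9 − 7.2 − 1.1 − 0.3 + 5.5 + 6.5) / 6 = -0.9167%
Σ(R_i − R̄_i)(R_m − R̄_m) = 102.2967  ⇒  Cov = 102.2967 / 6 = 17.0495
Σ(R_m − R̄_m)² = 199.8083  ⇒  Var(R_m) = 199.8083 / 6 = 33.3014
β = Cov / Var(R_m) = 17.0495 / 33.3014 = 0.5120
E(R) = R_f + β × MRP = 3.13% + 0.5120 × 7.78% = 7.11%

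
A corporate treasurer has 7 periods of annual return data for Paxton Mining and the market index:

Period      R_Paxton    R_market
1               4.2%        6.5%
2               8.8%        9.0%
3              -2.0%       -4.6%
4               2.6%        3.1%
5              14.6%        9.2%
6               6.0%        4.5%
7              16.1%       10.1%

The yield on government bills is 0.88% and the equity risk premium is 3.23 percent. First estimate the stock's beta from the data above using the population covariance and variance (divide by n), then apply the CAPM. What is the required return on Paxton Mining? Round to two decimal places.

Mean R_i = (4.2 + 8.8 − 2.0 + 2.6 + 14.6 + 6.0 + 16.1) / 7 = 7.1857%
Mean R_m = (6.5 + 9.0 − 4.6 + 3.1 + 9.2 + 4.5 + 10.1) / 7 = 5.4000%
Σ(R_i − R̄_i)(R_m − R̄_m) = 176.0700  ⇒  Cov = 176.0700 / 7 = 25.1529
Σ(R_m − R̄_m)² = 156.8000  ⇒  Var(R_m) = 156.8000 / 7 = 22.4000
β = Cov / Var(R_m) = 25.1529 / 22.4000 = 1.1229
E(R) = R_f + β × MRP = 0.88% + 1.1229 × 3.23% = 4.51%

4.51%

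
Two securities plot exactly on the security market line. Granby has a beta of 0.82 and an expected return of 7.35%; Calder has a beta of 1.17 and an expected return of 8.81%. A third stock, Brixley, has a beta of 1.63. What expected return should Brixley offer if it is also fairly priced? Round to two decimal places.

10.73%

MRP (SML slope) = (8.81% − 7.35%) / (1.17 − 0.82) = 1.46% / 0.35 = 4.1714%
R_f (intercept) = 7.35% − 0.82 × 4.1714% = 3.9295%
E(R_Brixley) = R_f + β × MRP = 3.9295% + 1.63 × 4.1714% = 10.73%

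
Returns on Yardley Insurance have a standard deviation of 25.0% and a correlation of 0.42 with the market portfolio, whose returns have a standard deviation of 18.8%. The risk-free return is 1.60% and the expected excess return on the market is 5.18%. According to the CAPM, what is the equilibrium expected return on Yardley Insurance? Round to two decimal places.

β = ρ × σ_i / σ_m = 0.42 × 25.0% / 18.8% = 0.5585
E(R) = 1.60% + 0.5585 × 5.18% = 4.49%

4.49%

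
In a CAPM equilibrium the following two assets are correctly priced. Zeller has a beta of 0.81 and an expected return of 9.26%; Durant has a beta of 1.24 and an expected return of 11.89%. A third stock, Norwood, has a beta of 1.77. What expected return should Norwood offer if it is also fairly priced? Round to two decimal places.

MRP (SML slope) = (11.89% − 9.26%) / (1.24 − 0.81) = 2.63% / 0.43 = 6.1163%
R_f (intercept) = 9.26% − 0.81 × 6.1163% = 4.3058%
E(R_Norwood) = R_f + β × MRP = 4.3058% + 1.77 × 6.1163% = 15.13%

15.13%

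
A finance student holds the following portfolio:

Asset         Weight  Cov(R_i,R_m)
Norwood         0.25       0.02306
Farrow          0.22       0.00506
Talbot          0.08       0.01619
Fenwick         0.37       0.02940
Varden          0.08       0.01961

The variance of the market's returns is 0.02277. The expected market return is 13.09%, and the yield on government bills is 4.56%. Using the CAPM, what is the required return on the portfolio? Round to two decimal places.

12.28%

β_Norwood = 0.02306 / 0.02277 = 1.0127
β_Farrow = 0.00506 / 0.02277 = 0.2222
β_Talbot = 0.01619 / 0.02277 = 0.7110
β_Fenwick = 0.02940 / 0.02277 = 1.2912
β_Varden = 0.01961 / 0.02277 = 0.8612
β_P = Σ w_i β_i = 0.25×1.0127 + 0.22×0.2222 + 0.08×0.7110 + 0.37×1.2912 + 0.08×0.8612 = 0.9056
MRP = 13.09% − 4.56% = 8.53%
E(R_P) = R_f + β_P × MRP = 4.56% + 0.9056 × 8.53% = 12.28%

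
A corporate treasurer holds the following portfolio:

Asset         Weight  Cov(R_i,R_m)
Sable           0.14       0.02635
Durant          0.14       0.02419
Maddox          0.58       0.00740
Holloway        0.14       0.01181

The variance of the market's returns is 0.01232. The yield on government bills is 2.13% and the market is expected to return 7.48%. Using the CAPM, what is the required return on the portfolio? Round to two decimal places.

β_Sable = 0.02635 / 0.01232 = 2.1388
β_Durant = 0.02419 / 0.01232 = 1.9635
β_Maddox = 0.00740 / 0.01232 = 0.6006
β_Holloway = 0.01181 / 0.01232 = 0.9586
β_P = Σ w_i β_i = 0.14×2.1388 + 0.14×1.9635 + 0.58×0.6006 + 0.14×0.9586 = 1.0569
MRP = 7.48% − 2.13% = 5.35%
E(R_P) = R_f + β_P × MRP = 2.13% + 1.0569 × 5.35% = 7.78%

7.78%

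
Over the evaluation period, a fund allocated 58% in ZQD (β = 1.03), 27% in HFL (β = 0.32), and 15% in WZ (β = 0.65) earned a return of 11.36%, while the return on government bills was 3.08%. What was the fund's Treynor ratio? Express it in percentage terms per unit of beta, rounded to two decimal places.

β_P = 0.58×1.03 + 0.27×0.32 + 0.15×0.65 = 0.7813
Treynor = (R_P − R_f) / β_P = (11.36% − 3.08%) / 0.7813 = 8.28% / 0.7813 = 10.60%

10.60%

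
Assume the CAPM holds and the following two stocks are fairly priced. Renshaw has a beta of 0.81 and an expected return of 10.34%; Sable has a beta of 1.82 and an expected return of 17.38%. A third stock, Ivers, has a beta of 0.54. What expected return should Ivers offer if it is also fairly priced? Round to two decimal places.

MRP (SML slope) = (17.38% − 10.34%) / (1.82 − 0.81) = 7.04% / 1.01 = 6.9703%
R_f (intercept) = 10.34% − 0.81 × 6.9703% = 4.6941%
E(R_Ivers) = R_f + β × MRP = 4.6941% + 0.54 × 6.9703% = 8.46%

8.46%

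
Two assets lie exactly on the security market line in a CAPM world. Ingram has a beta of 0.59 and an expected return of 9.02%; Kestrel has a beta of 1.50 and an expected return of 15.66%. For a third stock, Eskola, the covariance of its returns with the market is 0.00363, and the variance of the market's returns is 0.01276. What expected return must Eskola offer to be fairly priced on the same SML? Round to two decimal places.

6.79%

MRP = (15.66% − 9.02%) / (1.50 − 0.59) = 7.2967%
R_f = 9.02% − 0.59 × 7.2967% = 4.7149%
β_Eskola = Cov / Var(R_m) = 0.00363 / 0.01276 = 0.2845
E(R_Eskola) = R_f + β × MRP = 4.7149% + 0.2845 × 7.2967% = 6.79%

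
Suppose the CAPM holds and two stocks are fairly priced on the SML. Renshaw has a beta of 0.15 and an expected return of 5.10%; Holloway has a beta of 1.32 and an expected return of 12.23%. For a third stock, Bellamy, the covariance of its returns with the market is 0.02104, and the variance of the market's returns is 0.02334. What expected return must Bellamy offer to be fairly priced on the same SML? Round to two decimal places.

9.68%

MRP = (12.23% − 5.10%) / (1.32 − 0.15) = 6.0940%
R_f = 5.10% − 0.15 × 6.0940% = 4.1859%
β_Bellamy = Cov / Var(R_m) = 0.02104 / 0.02334 = 0.9015
E(R_Bellamy) = R_f + β × MRP = 4.1859% + 0.9015 × 6.0940% = 9.68%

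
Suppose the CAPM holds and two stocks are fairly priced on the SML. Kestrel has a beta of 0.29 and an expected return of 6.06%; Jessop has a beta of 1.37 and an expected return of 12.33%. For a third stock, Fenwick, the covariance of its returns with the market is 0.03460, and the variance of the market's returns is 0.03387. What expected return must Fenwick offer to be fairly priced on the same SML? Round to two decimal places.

10.31%

MRP = (12.33% − 6.06%) / (1.37 − 0.29) = 5.8056%
R_f = 6.06% − 0.29 × 5.8056% = 4.3764%
β_Fenwick = Cov / Var(R_m) = 0.03460 / 0.03387 = 1.0216
E(R_Fenwick) = R_f + β × MRP = 4.3764% + 1.0216 × 5.8056% = 10.31%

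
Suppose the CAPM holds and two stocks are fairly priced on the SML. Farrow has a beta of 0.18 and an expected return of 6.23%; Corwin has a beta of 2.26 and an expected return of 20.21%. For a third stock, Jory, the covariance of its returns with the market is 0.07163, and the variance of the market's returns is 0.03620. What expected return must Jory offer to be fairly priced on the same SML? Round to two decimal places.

18.32%

MRP = (20.21% − 6.23%) / (2.26 − 0.18) = 6.7212%
R_f = 6.23% − 0.18 × 6.7212% = 5.0202%
β_Jory = Cov / Var(R_m) = 0.07163 / 0.03620 = 1.9787
E(R_Jory) = R_f + β × MRP = 5.0202% + 1.9787 × 6.7212% = 18.32%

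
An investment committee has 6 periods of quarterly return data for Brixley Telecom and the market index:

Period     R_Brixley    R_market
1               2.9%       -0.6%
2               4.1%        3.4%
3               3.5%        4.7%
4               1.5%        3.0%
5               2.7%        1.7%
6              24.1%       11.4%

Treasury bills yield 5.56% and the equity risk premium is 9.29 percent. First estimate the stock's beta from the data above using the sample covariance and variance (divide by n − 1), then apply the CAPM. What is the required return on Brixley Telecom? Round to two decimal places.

Mean R_i = (2.9 + 4.1 + 3.5 + 1.5 + 2.7 + 24.1) / 6 = 6.4667%
Mean R_m = (-0.6 + 3.4 + 4.7 + 3.0 + 1.7 + 11.4) / 6 = 3.9333%
Σ(R_i − R̄_i)(R_m − R̄_m) = 159.8667  ⇒  Cov = 159.8667 / 5 = 31.9733
Σ(R_m − R̄_m)² = 83.0333  ⇒  Var(R_m) = 83.0333 / 5 = 16.6067
β = Cov / Var(R_m) = 31.9733 / 16.6067 = 1.9253
E(R) = R_f + β × MRP = 5.56% + 1.9253 × 9.29% = 23.45%

23.45%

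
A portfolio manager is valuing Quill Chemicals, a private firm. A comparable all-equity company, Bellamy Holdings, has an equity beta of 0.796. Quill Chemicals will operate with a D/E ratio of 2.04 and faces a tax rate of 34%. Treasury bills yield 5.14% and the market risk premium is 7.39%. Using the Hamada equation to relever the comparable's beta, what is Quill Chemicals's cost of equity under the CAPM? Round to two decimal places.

β_L = β_U × [1 + (1 − t)(D/E)] = 0.796 × [1 + (1 − 0.34) × 2.04]
    = 0.796 × [1 + 0.66 × 2.04] = 0.796 × 2.3464 = 1.8677
E(R) = R_f + β_L × MRP = 5.14% + 1.8677 × 7.39% = 18.94%

18.94%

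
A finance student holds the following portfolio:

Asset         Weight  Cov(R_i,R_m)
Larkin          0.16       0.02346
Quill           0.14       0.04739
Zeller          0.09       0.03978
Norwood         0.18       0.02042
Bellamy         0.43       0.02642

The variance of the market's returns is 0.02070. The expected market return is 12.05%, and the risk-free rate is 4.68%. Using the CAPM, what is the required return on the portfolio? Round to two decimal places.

15.01%

β_Larkin = 0.02346 / 0.02070 = 1.1333
β_Quill = 0.04739 / 0.02070 = 2.2894
β_Zeller = 0.03978 / 0.02070 = 1.9217
β_Norwood = 0.02042 / 0.02070 = 0.9865
β_Bellamy = 0.02642 / 0.02070 = 1.2763
β_P = Σ w_i β_i = 0.16×1.1333 + 0.14×2.2894 + 0.09×1.9217 + 0.18×0.9865 + 0.43×1.2763 = 1.4012
MRP = 12.05% − 4.68% = 7.37%
E(R_P) = R_f + β_P × MRP = 4.68% + 1.4012 × 7.37% = 15.01%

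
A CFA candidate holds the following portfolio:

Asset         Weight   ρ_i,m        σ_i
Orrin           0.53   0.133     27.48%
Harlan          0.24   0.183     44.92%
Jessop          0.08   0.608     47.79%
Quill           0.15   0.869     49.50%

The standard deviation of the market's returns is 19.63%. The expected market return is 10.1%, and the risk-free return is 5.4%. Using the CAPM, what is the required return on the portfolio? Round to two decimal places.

8.44%

β_Orrin = 0.133 × 27.48% / 19.63% = 0.1862
β_Harlan = 0.183 × 44.92% / 19.63% = 0.4188
β_Jessop = 0.608 × 47.79% / 19.63% = 1.4802
β_Quill = 0.869 × 49.50% / 19.63% = 2.1913
β_P = Σ w_i β_i = 0.53×0.1862 + 0.24×0.4188 + 0.08×1.4802 + 0.15×2.1913 = 0.6463
MRP = 10.1% − 5.4% = 4.70%
E(R_P) = R_f + β_P × MRP = 5.4% + 0.6463 × 4.7% = 8.44%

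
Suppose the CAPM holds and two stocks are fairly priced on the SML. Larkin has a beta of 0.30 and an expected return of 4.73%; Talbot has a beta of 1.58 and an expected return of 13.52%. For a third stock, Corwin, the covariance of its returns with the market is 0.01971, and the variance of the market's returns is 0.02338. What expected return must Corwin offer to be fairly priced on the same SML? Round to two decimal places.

MRP = (13.52% − 4.73%) / (1.58 − 0.30) = 6.8672%
R_f = 4.73% − 0.30 × 6.8672% = 2.6698%
β_Corwin = Cov / Var(R_m) = 0.01971 / 0.02338 = 0.8430
E(R_Corwin) = R_f + β × MRP = 2.6698% + 0.8430 × 6.8672% = 8.46%

8.46%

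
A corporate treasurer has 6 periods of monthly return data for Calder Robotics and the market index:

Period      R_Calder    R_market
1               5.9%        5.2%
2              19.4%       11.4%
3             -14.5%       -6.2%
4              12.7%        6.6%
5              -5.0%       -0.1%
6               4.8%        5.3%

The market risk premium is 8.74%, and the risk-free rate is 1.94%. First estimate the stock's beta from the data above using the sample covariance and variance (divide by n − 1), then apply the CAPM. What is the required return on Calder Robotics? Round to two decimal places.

Mean R_i = (5.9 + 19.4 − 14.5 + 12.7 − 5.0 + 4.8) / 6 = 3.8833%
Mean R_m = (5.2 + 11.4 − 6.2 + 6.6 − 0.1 + 5.3) / 6 = 3.7000%
Σ(R_i − R̄_i)(R_m − R̄_m) = 365.2900  ⇒  Cov = 365.2900 / 5 = 73.0580
Σ(R_m − R̄_m)² = 184.9600  ⇒  Var(R_m) = 184.9600 / 5 = 36.9920
β = Cov / Var(R_m) = 73.0580 / 36.9920 = 1.9750
E(R) = R_f + β × MRP = 1.94% + 1.9750 × 8.74% = 19.20%

19.20%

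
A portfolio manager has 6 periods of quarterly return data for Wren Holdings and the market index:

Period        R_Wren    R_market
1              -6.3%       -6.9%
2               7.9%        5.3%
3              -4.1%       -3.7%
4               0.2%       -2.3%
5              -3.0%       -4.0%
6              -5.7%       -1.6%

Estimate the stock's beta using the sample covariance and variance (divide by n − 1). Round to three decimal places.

Mean R_i = (-6.3 + 7.9 − 4.1 + 0.2 − 3.0 − 5.7) / 6 = -1.8333%
Mean R_m = (-6.9 + 5.3 − 3.7 − 2.3 − 4.0 − 1.6) / 6 = -2.2000%
Σ(R_i − R̄_i)(R_m − R̄_m) = 96.9700  ⇒  Cov = 96.9700 / 5 = 19.3940
Σ(R_m − R̄_m)² = 84.2000  ⇒  Var(R_m) = 84.2000 / 5 = 16.8400
β = Cov / Var(R_m) = 19.3940 / 16.8400 = 1.1517

1.152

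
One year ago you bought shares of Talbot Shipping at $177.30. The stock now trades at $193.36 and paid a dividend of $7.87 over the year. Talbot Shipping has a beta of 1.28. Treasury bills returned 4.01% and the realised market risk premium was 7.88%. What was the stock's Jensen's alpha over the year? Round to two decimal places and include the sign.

Realised HPR = (P1 + D1 − P0) / P0 = (193.36 + 7.87 − 177.30) / 177.30 = 23.93 / 177.30 = 13.4969%
CAPM required = R_f + β·MRP = 4.01% + 1.28 × 7.88% = 14.0964%
α = realised − required = 13.4969% − 14.0964% = -0.60%

-0.60%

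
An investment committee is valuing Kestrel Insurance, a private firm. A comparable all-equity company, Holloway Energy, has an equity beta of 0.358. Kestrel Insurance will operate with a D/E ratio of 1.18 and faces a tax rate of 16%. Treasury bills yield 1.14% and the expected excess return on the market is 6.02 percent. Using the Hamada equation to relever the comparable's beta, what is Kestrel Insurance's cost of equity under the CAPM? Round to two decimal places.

5.43%

β_L = β_U × [1 + (1 − t)(D/E)] = 0.358 × [1 + (1 − 0.16) × 1.18]
    = 0.358 × [1 + 0.84 × 1.18] = 0.358 × 1.9912 = 0.7128
E(R) = R_f + β_L × MRP = 1.14% + 0.7128 × 6.02% = 5.43%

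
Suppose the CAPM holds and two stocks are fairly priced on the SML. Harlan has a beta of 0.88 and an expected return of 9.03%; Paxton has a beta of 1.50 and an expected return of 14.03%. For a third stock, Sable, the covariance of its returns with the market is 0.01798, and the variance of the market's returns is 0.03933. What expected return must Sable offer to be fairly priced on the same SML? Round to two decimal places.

MRP = (14.03% − 9.03%) / (1.50 − 0.88) = 8.0645%
R_f = 9.03% − 0.88 × 8.0645% = 1.9332%
β_Sable = Cov / Var(R_m) = 0.01798 / 0.03933 = 0.4572
E(R_Sable) = R_f + β × MRP = 1.9332% + 0.4572 × 8.0645% = 5.62%

5.62%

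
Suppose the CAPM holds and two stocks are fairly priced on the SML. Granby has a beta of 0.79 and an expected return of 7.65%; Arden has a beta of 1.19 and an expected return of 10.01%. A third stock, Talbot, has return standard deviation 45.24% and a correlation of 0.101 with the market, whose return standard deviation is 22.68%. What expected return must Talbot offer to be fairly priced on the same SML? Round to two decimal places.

4.18%

MRP = (10.01% − 7.65%) / (1.19 − 0.79) = 5.9000%
R_f = 7.65% − 0.79 × 5.9000% = 2.9890%
β_Talbot = ρ·σ_i/σ_m = 0.101 × 45.24 / 22.68 = 0.2015
E(R_Talbot) = R_f + β × MRP = 2.9890% + 0.2015 × 5.9000% = 4.18%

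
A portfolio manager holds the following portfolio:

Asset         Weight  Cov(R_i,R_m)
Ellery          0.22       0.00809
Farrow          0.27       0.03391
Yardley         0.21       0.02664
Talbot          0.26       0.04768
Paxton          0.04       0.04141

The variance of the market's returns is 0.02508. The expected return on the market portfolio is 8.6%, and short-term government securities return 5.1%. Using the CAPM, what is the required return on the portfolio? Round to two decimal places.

β_Ellery = 0.00809 / 0.02508 = 0.3226
β_Farrow = 0.03391 / 0.02508 = 1.3521
β_Yardley = 0.02664 / 0.02508 = 1.0622
β_Talbot = 0.04768 / 0.02508 = 1.9011
β_Paxton = 0.04141 / 0.02508 = 1.6511
β_P = Σ w_i β_i = 0.22×0.3226 + 0.27×1.3521 + 0.21×1.0622 + 0.26×1.9011 + 0.04×1.6511 = 1.2194
MRP = 8.6% − 5.1% = 3.50%
E(R_P) = R_f + β_P × MRP = 5.1% + 1.2194 × 3.5% = 9.37%

9.37%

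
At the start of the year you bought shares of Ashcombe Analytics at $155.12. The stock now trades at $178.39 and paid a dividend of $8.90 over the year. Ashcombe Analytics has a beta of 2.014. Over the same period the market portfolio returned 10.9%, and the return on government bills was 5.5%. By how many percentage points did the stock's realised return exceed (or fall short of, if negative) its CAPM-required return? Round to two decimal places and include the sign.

Realised HPR = (P1 + D1 − P0) / P0 = (178.39 + 8.90 − 155.12) / 155.12 = 32.17 / 155.12 = 20.7388%
MRP = 10.9% − 5.5% = 5.40%
CAPM required = R_f + β·MRP = 5.5% + 2.014 × 5.4% = 16.3756%
α = realised − required = 20.7388% − 16.3756% = +4.36%

+4.36%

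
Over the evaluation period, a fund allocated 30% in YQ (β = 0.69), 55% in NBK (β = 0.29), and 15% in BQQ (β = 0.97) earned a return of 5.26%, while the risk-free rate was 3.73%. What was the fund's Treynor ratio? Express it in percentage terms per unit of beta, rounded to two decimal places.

β_P = 0.30×0.69 + 0.55×0.29 + 0.15×0.97 = 0.5120
Treynor = (R_P − R_f) / β_P = (5.26% − 3.73%) / 0.5120 = 1.53% / 0.5120 = 2.99%

2.99%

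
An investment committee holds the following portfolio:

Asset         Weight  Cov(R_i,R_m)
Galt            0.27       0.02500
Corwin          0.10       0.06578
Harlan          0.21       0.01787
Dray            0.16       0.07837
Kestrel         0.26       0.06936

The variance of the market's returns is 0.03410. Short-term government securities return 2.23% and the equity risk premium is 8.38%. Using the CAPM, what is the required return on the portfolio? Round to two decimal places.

β_Galt = 0.02500 / 0.03410 = 0.7331
β_Corwin = 0.06578 / 0.03410 = 1.9290
β_Harlan = 0.01787 / 0.03410 = 0.5240
β_Dray = 0.07837 / 0.03410 = 2.2982
β_Kestrel = 0.06936 / 0.03410 = 2.0340
β_P = Σ w_i β_i = 0.27×0.7331 + 0.10×1.9290 + 0.21×0.5240 + 0.16×2.2982 + 0.26×2.0340 = 1.3974
E(R_P) = R_f + β_P × MRP = 2.23% + 1.3974 × 8.38% = 13.94%

13.94%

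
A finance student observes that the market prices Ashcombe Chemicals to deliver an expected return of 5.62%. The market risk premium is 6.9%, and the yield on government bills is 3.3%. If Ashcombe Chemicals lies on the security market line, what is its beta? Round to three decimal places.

β = (E(R) − R_f) / MRP = (5.62% − 3.3%) / 6.9% = 2.32% / 6.9% = 0.336

0.336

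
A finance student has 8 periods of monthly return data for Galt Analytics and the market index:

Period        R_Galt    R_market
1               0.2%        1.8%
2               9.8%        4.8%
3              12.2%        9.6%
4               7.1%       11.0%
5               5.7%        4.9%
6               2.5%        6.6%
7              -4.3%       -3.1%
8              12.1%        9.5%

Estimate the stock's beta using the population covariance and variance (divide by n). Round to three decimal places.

Mean R_i = (0.2 + 9.8 + 12.2 + 7.1 + 5.7 + 2.5 − 4.3 + 12.1) / 8 = 5.6625%
Mean R_m = (1.8 + 4.8 + 9.6 + 11.0 + 4.9 + 6.6 − 3.1 + 9.5) / 8 = 5.6375%
Σ(R_i − R̄_i)(R_m − R̄_m) = 159.9513  ⇒  Cov = 159.9513 / 8 = 19.9939
Σ(R_m − R̄_m)² = 152.6188  ⇒  Var(R_m) = 152.6188 / 8 = 19.0774
β = Cov / Var(R_m) = 19.9939 / 19.0774 = 1.0480

1.048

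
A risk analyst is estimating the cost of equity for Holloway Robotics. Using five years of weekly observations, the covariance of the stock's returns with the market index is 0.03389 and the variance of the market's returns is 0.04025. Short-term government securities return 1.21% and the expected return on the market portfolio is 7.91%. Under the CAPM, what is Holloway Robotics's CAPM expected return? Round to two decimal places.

β = Cov(R_i, R_m) / Var(R_m) = 0.03389 / 0.04025 = 0.8420
MRP = 7.91% − 1.21% = 6.70%
E(R) = R_f + β × MRP = 1.21% + 0.8420 × 6.70% = 6.85%

6.85%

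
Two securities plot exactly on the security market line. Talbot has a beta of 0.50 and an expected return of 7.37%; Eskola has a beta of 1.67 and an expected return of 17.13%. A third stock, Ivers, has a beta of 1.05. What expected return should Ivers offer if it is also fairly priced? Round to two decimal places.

MRP (SML slope) = (17.13% − 7.37%) / (1.67 − 0.50) = 9.76% / 1.17 = 8.3419%
R_f (intercept) = 7.37% − 0.50 × 8.3419% = 3.1991%
E(R_Ivers) = R_f + β × MRP = 3.1991% + 1.05 × 8.3419% = 11.96%

11.96%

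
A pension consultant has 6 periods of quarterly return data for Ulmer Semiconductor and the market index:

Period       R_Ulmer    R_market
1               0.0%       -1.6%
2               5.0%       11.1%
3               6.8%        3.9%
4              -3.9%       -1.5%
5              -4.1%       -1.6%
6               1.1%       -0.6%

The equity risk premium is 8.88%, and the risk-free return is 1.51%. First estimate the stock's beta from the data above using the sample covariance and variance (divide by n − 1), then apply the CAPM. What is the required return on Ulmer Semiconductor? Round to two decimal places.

7.35%

Mean R_i = (0.0 + 5.0 + 6.8 − 3.9 − 4.1 + 1.1) / 6 = 0.8167%
Mean R_m = (-1.6 + 11.1 + 3.9 − 1.5 − 1.6 − 0.6) / 6 = 1.6167%
Σ(R_i − R̄_i)(R_m − R̄_m) = 85.8483  ⇒  Cov = 85.8483 / 5 = 17.1697
Σ(R_m − R̄_m)² = 130.4683  ⇒  Var(R_m) = 130.4683 / 5 = 26.0937
β = Cov / Var(R_m) = 17.1697 / 26.0937 = 0.6580
E(R) = R_f + β × MRP = 1.51% + 0.6580 × 8.88% = 7.35%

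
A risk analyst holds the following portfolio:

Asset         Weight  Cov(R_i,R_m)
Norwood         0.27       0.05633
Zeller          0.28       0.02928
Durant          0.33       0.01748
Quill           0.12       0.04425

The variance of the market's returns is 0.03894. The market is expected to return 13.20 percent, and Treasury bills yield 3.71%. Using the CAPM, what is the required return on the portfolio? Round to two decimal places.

β_Norwood = 0.05633 / 0.03894 = 1.4466
β_Zeller = 0.02928 / 0.03894 = 0.7519
β_Durant = 0.01748 / 0.03894 = 0.4489
β_Quill = 0.04425 / 0.03894 = 1.1364
β_P = Σ w_i β_i = 0.27×1.4466 + 0.28×0.7519 + 0.33×0.4489 + 0.12×1.1364 = 0.8856
MRP = 13.20% − 3.71% = 9.49%
E(R_P) = R_f + β_P × MRP = 3.71% + 0.8856 × 9.49% = 12.11%

12.11%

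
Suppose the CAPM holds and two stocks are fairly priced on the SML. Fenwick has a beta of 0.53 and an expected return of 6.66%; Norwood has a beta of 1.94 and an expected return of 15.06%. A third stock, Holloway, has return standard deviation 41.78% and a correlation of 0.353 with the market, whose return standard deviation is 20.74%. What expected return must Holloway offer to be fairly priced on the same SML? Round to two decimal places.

7.74%

MRP = (15.06% − 6.66%) / (1.94 − 0.53) = 5.9574%
R_f = 6.66% − 0.53 × 5.9574% = 3.5026%
β_Holloway = ρ·σ_i/σ_m = 0.353 × 41.78 / 20.74 = 0.7111
E(R_Holloway) = R_f + β × MRP = 3.5026% + 0.7111 × 5.9574% = 7.74%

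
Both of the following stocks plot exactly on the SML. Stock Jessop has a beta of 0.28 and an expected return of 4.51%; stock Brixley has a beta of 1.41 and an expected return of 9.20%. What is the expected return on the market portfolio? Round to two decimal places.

7.50%

Both satisfy E(R) = R_f + β·MRP, so the slope of the SML is
MRP = (9.20% − 4.51%) / (1.41 − 0.28) = 4.69% / 1.13 = 4.1504%
R_f = E(R_Jessop) − β_Jessop·MRP = 4.51% − 0.28 × 4.1504% = 3.3479%
E(R_m) = R_f + MRP = 3.3479% + 4.1504% = 7.50%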